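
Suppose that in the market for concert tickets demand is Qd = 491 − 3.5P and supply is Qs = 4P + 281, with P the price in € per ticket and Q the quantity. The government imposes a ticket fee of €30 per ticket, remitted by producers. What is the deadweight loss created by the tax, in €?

Deadweight loss = €840.

Before the tax: set 491 − 3.5P = 4P + 281 → P* = €28, Q* = 393.
With the tax collected from producers, supply shifts: Qs = 4(P − 30) + 281.
Solving gives Q = 337 with buyers paying €44 and producers receiving €14 (the €30 wedge).
Quantity falls by |ΔQ| = |393 − 337| = 56.
DWL = ½ · t · |ΔQ| = ½ · 30 · 56 = €840.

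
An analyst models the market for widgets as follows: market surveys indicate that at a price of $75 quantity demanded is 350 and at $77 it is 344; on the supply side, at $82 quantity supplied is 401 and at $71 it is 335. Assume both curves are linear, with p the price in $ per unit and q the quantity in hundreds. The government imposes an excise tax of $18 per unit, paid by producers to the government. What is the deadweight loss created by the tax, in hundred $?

Deadweight loss = $324 hundred.

Demand slope: (344 − 350)/(77 − 75) = -3, so qd = 575 − 3p.
Supply slope: (335 − 401)/(71 − 82) = 6, so qs = 6p − 91.
Before the tax: set 575 − 3p = 6p − 91 → p* = $74, q* = 353.
With the tax collected from producers, supply shifts: qs = 6(p − 18) − 91.
New equilibrium: buyers pay $86, producers receive $68, q = 317. (Wedge: pb − ps = 18.)
Quantity falls by |ΔQ| = |353 − 317| = 36.
DWL = ½ · t · |ΔQ| = ½ · 18 · 36 = $324.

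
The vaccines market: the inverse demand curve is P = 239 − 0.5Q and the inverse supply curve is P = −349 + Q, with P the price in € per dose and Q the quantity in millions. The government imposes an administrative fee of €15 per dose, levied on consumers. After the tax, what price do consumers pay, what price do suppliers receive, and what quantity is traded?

Rewrite in direct form: Qd = 478 − 2P and Qs = P + 349.
Before the tax: set 478 − 2P = P + 349 → P* = €43, Q* = 392.
With the tax collected from consumers, demand (in seller-price terms) shifts: Qd = 478 − 2(P + 15).
New equilibrium: consumers pay €48, suppliers receive €33, Q = 382. (Wedge: Pb − Ps = 15.)

Consumers pay €48; suppliers receive €33; quantity = 382.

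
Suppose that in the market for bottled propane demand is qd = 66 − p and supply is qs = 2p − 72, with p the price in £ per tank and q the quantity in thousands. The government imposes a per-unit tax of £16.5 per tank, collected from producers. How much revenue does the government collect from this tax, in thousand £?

Tax revenue = £148.5 thousand.

Without the tax, 66 − p = 2p − 72 gives 3p = 138, so p* = £46 and q* = 20.
With the tax collected from producers, supply shifts: qs = 2(p − 16.5) − 72.
Solving gives q = 9 with buyers paying £57 and producers receiving £40.5 (the £16.5 wedge).
Revenue = t · Q = 16.5 · 9 = £148.5.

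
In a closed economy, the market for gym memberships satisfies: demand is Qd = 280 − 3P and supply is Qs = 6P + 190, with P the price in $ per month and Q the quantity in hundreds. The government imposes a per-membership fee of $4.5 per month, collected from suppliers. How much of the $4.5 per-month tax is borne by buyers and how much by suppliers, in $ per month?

Buyers bear $3 per month; suppliers bear $1.5 per month.

Before the tax: set 280 − 3P = 6P + 190 → P* = $10, Q* = 250.
With the tax collected from suppliers, supply shifts: Qs = 6(P − 4.5) + 190.
New equilibrium: buyers pay $13, suppliers receive $8.5, Q = 241. (Wedge: Pb − Ps = 4.5.)
Burden on buyers: $3; on suppliers: $1.5. (They sum to $4.5.)
The less price-elastic side of the market bears the larger share of a per-unit tax.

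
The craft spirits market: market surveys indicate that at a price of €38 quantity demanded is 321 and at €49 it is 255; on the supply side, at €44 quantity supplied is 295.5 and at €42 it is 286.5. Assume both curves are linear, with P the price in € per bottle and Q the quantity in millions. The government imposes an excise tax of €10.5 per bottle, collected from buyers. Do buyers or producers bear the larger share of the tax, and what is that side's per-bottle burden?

Producers bear the larger share: €6 per bottle.

Demand slope: (255 − 321)/(49 − 38) = -6, so Qd = 549 − 6P.
Supply slope: (286.5 − 295.5)/(42 − 44) = 4.5, so Qs = 4.5P + 97.5.
Without the tax, 549 − 6P = 4.5P + 97.5 gives 10.5P = 451.5, so P* = €43 and Q* = 291.
With the tax collected from buyers, demand (in seller-price terms) shifts: Qd = 549 − 6(P + 10.5).
New equilibrium: buyers pay €47.5, producers receive €37, Q = 264. (Wedge: Pb − Ps = 10.5.)
Per-bottle burden: buyers €4.5, producers €6.
Producers take the larger share because supply is less price-elastic here (demand slope 6 vs supply slope 4.5).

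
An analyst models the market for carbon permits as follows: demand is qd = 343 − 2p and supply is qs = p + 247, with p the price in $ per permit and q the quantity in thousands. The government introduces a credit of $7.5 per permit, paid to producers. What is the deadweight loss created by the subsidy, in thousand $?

Without the subsidy, 343 − 2p = p + 247 gives 3p = 96, so p* = $32 and q* = 279.
With a per-unit subsidy paid to producers, each receives p + 7.5 per unit sold, so supply becomes qs = (p + 7.5) + 247.
New equilibrium: buyers pay $29.5, producers receive $37, q = 284. (Wedge: pb − ps = −7.5.)
Quantity rises by |ΔQ| = |279 − 284| = 5.
DWL = ½ · t · |ΔQ| = ½ · 7.5 · 5 = $18.75.

Deadweight loss = $18.75 thousand.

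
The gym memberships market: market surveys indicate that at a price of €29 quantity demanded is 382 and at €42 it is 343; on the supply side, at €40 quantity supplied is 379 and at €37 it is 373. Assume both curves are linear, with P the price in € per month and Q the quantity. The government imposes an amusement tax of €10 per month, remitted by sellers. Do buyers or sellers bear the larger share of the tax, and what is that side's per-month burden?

Demand slope: (343 − 382)/(42 − 29) = -3, so Qd = 469 − 3P.
Supply slope: (373 − 379)/(37 − 40) = 2, so Qs = 2P + 299.
Before the tax: set 469 − 3P = 2P + 299 → P* = €34, Q* = 367.
With the tax collected from sellers, supply shifts: Qs = 2(P − 10) + 299.
Solving gives Q = 355 with buyers paying €38 and sellers receiving €28 (the €10 wedge).
Per-month burden: buyers €4, sellers €6.
Sellers take the larger share because supply is less price-elastic here (demand slope 3 vs supply slope 2).

Sellers bear the larger share: €6 per month.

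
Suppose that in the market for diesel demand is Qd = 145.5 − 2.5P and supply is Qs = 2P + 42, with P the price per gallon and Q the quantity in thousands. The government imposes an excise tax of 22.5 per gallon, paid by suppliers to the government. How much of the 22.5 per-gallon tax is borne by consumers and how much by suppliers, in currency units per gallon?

Consumers bear 10 per gallon; suppliers bear 12.5 per gallon.

Without the tax, 145.5 − 2.5P = 2P + 42 gives 4.5P = 103.5, so P* = 23 and Q* = 88.
With the tax collected from suppliers, supply shifts: Qs = 2(P − 22.5) + 42.
Solving gives Q = 63 with consumers paying 33 and suppliers receiving 10.5 (the 22.5 wedge).
Burden on consumers: 10; on suppliers: 12.5. (They sum to 22.5.)
The less price-elastic side of the market bears the larger share of a per-unit tax.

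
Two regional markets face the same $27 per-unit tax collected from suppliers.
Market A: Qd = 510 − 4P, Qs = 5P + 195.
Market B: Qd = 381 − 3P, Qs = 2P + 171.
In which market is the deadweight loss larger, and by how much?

Market A, by $372.6.

Market A: pre-tax P* = $35, Q* = 370; post-tax Q = 310; deadweight loss = $810.
Market B: pre-tax P* = $42, Q* = 255; post-tax Q = 222.6; deadweight loss = $437.4.
Difference: $810 vs $437.4 → market A is larger by $372.6.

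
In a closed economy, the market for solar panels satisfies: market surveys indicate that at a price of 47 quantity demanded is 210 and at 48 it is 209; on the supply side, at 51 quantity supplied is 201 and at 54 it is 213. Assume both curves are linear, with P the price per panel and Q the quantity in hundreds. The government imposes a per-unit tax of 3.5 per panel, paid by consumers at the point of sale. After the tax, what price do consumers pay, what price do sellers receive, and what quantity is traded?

Consumers pay 54.8; sellers receive 51.3; quantity = 202.2.

Demand slope: (209 − 210)/(48 − 47) = -1, so Qd = 257 − P.
Supply slope: (213 − 201)/(54 − 51) = 4, so Qs = 4P − 3.
Before the tax: set 257 − P = 4P − 3 → P* = 52, Q* = 205.
With the tax collected from consumers, demand (in seller-price terms) shifts: Qd = 257 − (P + 3.5).
New equilibrium: consumers pay 54.8, sellers receive 51.3, Q = 202.2. (Wedge: Pb − Ps = 3.5.)
The less price-elastic side of the market bears the larger share of a per-unit tax.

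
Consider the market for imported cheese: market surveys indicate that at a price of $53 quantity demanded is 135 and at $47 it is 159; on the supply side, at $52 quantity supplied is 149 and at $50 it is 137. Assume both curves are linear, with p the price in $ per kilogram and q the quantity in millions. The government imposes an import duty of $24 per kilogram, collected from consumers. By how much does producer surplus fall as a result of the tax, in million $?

Producer surplus falls by $1096.32 million.

Demand slope: (159 − 135)/(47 − 53) = -4, so qd = 347 − 4p.
Supply slope: (137 − 149)/(50 − 52) = 6, so qs = 6p − 163.
Before the tax: set 347 − 4p = 6p − 163 → p* = $51, q* = 143.
With the tax collected from consumers, demand (in seller-price terms) shifts: qd = 347 − 4(p + 24).
New equilibrium: consumers pay $65.4, suppliers receive $41.4, q = 85.4. (Wedge: pb − ps = 24.)
ΔPS is the trapezoid between Q = 85.4 and Q = 143 of height $9.6: ½ · (143 + 85.4) · 9.6 = $1096.32.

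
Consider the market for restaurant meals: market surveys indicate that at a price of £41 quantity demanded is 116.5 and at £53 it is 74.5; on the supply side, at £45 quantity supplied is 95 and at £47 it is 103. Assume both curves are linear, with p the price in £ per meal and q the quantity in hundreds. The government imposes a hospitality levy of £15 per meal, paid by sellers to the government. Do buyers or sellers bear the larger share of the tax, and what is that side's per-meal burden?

Buyers bear the larger share: £8 per meal.

Demand slope: (74.5 − 116.5)/(53 − 41) = -3.5, so qd = 260 − 3.5p.
Supply slope: (103 − 95)/(47 − 45) = 4, so qs = 4p − 85.
Without the tax, 260 − 3.5p = 4p − 85 gives 7.5p = 345, so p* = £46 and q* = 99.
With the tax collected from sellers, supply shifts: qs = 4(p − 15) − 85.
Solving gives q = 71 with buyers paying £54 and sellers receiving £39 (the £15 wedge).
Per-meal burden: buyers £8, sellers £7.
Buyers take the larger share because demand is less price-elastic here (demand slope 3.5 vs supply slope 4).
The less price-elastic side of the market bears the larger share of a per-unit tax.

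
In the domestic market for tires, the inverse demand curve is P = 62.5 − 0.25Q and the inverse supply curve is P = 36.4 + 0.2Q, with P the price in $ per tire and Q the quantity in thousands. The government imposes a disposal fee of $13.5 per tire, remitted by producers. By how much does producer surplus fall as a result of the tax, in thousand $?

Producer surplus falls by $258 thousand.

Rewrite in direct form: Qd = 250 − 4P and Qs = 5P − 182.
Without the tax, 250 − 4P = 5P − 182 gives 9P = 432, so P* = $48 and Q* = 58.
With the tax collected from producers, supply shifts: Qs = 5(P − 13.5) − 182.
New equilibrium: buyers pay $55.5, producers receive $42, Q = 28. (Wedge: Pb − Ps = 13.5.)
ΔPS is the trapezoid between Q = 28 and Q = 58 of height $6: ½ · (58 + 28) · 6 = $258.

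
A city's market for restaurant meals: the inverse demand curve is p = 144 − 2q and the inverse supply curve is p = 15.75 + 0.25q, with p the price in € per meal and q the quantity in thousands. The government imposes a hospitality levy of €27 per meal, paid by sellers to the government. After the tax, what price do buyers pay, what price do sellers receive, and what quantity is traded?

Rewrite in direct form: qd = 72 − 0.5p and qs = 4p − 63.
Without the tax, 72 − 0.5p = 4p − 63 gives 4.5p = 135, so p* = €30 and q* = 57.
With the tax collected from sellers, supply shifts: qs = 4(p − 27) − 63.
Solving gives q = 45 with buyers paying €54 and sellers receiving €27 (the €27 wedge).
The less price-elastic side of the market bears the larger share of a per-unit tax.

Buyers pay €54; sellers receive €27; quantity = 45.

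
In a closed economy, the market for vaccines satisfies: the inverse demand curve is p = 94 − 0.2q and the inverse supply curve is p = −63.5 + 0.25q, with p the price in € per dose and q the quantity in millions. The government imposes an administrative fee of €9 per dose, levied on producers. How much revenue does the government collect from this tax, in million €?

Rewrite in direct form: qd = 470 − 5p and qs = 4p + 254.
Without the tax, 470 − 5p = 4p + 254 gives 9p = 216, so p* = €24 and q* = 350.
With the tax collected from producers, supply shifts: qs = 4(p − 9) + 254.
Solving gives q = 330 with consumers paying €28 and producers receiving €19 (the €9 wedge).
Revenue = t · Q = 9 · 330 = €2970.

Tax revenue = €2970 million.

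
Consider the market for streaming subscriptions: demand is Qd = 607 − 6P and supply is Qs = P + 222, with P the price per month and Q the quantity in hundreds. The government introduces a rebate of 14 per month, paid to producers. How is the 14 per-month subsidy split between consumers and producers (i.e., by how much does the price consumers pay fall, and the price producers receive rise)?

Consumers gain 2 per month; producers gain 12 per month.

Without the subsidy, 607 − 6P = P + 222 gives 7P = 385, so P* = 55 and Q* = 277.
With a per-unit subsidy paid to producers, each receives P + 14 per unit sold, so supply becomes Qs = (P + 14) + 222.
New equilibrium: consumers pay 53, producers receive 67, Q = 289. (Wedge: Pb − Ps = −14.)
Gain to consumers: 2; to producers: 12. (They sum to 14.)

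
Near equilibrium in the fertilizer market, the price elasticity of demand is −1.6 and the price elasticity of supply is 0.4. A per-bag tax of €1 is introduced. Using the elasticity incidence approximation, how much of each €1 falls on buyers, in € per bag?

Incidence ratio: buyers' share ≈ εs / (εs + |εd|) = 0.4 / (0.4 + 1.6) = 0.2.
So buyers bear ≈ 0.2 × €1 = €0.2; suppliers bear €0.8.

Buyers bear ≈ €0.2 per bag.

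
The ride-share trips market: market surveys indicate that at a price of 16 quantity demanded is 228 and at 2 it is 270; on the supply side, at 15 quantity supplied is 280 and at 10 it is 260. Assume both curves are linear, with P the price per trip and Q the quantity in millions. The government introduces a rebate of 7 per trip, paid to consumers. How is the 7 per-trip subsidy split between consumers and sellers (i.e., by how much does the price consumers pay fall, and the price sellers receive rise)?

Demand slope: (270 − 228)/(2 − 16) = -3, so Qd = 276 − 3P.
Supply slope: (260 − 280)/(10 − 15) = 4, so Qs = 4P + 220.
Before the subsidy: set 276 − 3P = 4P + 220 → P* = 8, Q* = 252.
With a per-unit subsidy paid to consumers, each effectively pays P − 7, so demand becomes Qd = 276 − 3(P − 7).
New equilibrium: consumers pay 4, sellers receive 11, Q = 264. (Wedge: Pb − Ps = −7.)
Gain to consumers: 4; to sellers: 3. (They sum to 7.)

Consumers gain 4 per trip; sellers gain 3 per trip.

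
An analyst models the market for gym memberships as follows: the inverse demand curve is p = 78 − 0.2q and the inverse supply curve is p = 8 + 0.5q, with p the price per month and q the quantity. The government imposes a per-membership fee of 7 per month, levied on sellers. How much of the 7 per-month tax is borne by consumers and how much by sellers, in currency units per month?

Consumers bear 2 per month; sellers bear 5 per month.

Rewrite in direct form: qd = 390 − 5p and qs = 2p − 16.
Before the tax: set 390 − 5p = 2p − 16 → p* = 58, q* = 100.
With the tax collected from sellers, supply shifts: qs = 2(p − 7) − 16.
New equilibrium: consumers pay 60, sellers receive 53, q = 90. (Wedge: pb − ps = 7.)
Burden on consumers: 2; on sellers: 5. (They sum to 7.)
The less price-elastic side of the market bears the larger share of a per-unit tax.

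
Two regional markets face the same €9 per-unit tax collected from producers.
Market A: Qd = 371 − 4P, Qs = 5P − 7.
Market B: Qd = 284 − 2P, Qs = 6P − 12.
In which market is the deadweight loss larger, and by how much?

Market A, by €29.25.

Market A: pre-tax P* = €42, Q* = 203; post-tax Q = 183; deadweight loss = €90.
Market B: pre-tax P* = €37, Q* = 210; post-tax Q = 196.5; deadweight loss = €60.75.
Difference: €90 vs €60.75 → market A is larger by €29.25.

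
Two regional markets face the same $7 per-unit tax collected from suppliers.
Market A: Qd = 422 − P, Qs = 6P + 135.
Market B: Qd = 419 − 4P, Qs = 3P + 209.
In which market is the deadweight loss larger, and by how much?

Market B, by $21.

Market A: pre-tax P* = $41, Q* = 381; post-tax Q = 375; deadweight loss = $21.
Market B: pre-tax P* = $30, Q* = 299; post-tax Q = 287; deadweight loss = $42.
Difference: $21 vs $42 → market B is larger by $21.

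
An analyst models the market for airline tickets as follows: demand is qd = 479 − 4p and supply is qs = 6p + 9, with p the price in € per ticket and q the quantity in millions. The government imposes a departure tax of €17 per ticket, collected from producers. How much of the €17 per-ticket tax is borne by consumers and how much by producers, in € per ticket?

Before the tax: set 479 − 4p = 6p + 9 → p* = €47, q* = 291.
With the tax collected from producers, supply shifts: qs = 6(p − 17) + 9.
Solving gives q = 250.2 with consumers paying €57.2 and producers receiving €40.2 (the €17 wedge).
Burden on consumers: €10.2; on producers: €6.8. (They sum to €17.)
The less price-elastic side of the market bears the larger share of a per-unit tax.

Consumers bear €10.2 per ticket; producers bear €6.8 per ticket.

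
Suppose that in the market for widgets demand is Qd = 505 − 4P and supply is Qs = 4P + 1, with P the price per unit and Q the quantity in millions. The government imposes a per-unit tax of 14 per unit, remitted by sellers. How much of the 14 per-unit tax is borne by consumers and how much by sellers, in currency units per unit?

Consumers bear 7 per unit; sellers bear 7 per unit.

Before the tax: set 505 − 4P = 4P + 1 → P* = 63, Q* = 253.
With the tax collected from sellers, supply shifts: Qs = 4(P − 14) + 1.
New equilibrium: consumers pay 70, sellers receive 56, Q = 225. (Wedge: Pb − Ps = 14.)
Burden on consumers: 7; on sellers: 7. (They sum to 14.)
The less price-elastic side of the market bears the larger share of a per-unit tax.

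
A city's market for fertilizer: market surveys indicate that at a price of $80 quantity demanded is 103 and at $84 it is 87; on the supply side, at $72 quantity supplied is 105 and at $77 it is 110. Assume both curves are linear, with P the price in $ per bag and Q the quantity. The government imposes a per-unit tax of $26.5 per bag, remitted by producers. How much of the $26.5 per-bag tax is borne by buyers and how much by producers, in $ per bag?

Buyers bear $5.3 per bag; producers bear $21.2 per bag.

Demand slope: (87 − 103)/(84 − 80) = -4, so Qd = 423 − 4P.
Supply slope: (110 − 105)/(77 − 72) = 1, so Qs = P + 33.
Before the tax: set 423 − 4P = P + 33 → P* = $78, Q* = 111.
With the tax collected from producers, supply shifts: Qs = (P − 26.5) + 33.
Solving gives Q = 89.8 with buyers paying $83.3 and producers receiving $56.8 (the $26.5 wedge).
Burden on buyers: $5.3; on producers: $21.2. (They sum to $26.5.)
The less price-elastic side of the market bears the larger share of a per-unit tax.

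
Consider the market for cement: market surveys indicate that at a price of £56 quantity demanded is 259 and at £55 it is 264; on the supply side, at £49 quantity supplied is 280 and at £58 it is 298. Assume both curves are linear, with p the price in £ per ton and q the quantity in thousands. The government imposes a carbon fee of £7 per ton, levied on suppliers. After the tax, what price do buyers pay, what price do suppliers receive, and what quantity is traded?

Buyers pay £53; suppliers receive £46; quantity = 274.

Demand slope: (264 − 259)/(55 − 56) = -5, so qd = 539 − 5p.
Supply slope: (298 − 280)/(58 − 49) = 2, so qs = 2p + 182.
Before the tax: set 539 − 5p = 2p + 182 → p* = £51, q* = 284.
With the tax collected from suppliers, supply shifts: qs = 2(p − 7) + 182.
New equilibrium: buyers pay £53, suppliers receive £46, q = 274. (Wedge: pb − ps = 7.)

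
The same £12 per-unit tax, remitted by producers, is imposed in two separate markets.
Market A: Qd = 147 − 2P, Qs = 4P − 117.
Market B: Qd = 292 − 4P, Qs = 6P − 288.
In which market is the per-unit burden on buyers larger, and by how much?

Market A, by £0.8.

Market A: pre-tax P* = £44, Q* = 59; post-tax Q = 43; per-unit burden on buyers = £8.
Market B: pre-tax P* = £58, Q* = 60; post-tax Q = 31.2; per-unit burden on buyers = £7.2.
Difference: £8 vs £7.2 → market A is larger by £0.8.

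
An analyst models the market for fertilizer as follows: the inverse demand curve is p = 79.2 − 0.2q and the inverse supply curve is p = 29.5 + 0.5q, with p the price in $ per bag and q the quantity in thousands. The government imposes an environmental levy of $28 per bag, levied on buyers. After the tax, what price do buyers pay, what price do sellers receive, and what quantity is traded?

Inverting to q(p) form: qd = 396 − 5p; qs = 2p − 59.
Before the tax: set 396 − 5p = 2p − 59 → p* = $65, q* = 71.
With the tax collected from buyers, demand (in seller-price terms) shifts: qd = 396 − 5(p + 28).
New equilibrium: buyers pay $73, sellers receive $45, q = 31. (Wedge: pb − ps = 28.)
The less price-elastic side of the market bears the larger share of a per-unit tax.

Buyers pay $73; sellers receive $45; quantity = 31.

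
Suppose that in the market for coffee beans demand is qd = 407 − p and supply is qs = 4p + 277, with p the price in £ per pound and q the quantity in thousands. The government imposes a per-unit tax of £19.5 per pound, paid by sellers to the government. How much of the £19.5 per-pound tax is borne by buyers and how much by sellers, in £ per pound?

Buyers bear £15.6 per pound; sellers bear £3.9 per pound.

Without the tax, 407 − p = 4p + 277 gives 5p = 130, so p* = £26 and q* = 381.
With the tax collected from sellers, supply shifts: qs = 4(p − 19.5) + 277.
New equilibrium: buyers pay £41.6, sellers receive £22.1, q = 365.4. (Wedge: pb − ps = 19.5.)
Burden on buyers: £15.6; on sellers: £3.9. (They sum to £19.5.)
The less price-elastic side of the market bears the larger share of a per-unit tax.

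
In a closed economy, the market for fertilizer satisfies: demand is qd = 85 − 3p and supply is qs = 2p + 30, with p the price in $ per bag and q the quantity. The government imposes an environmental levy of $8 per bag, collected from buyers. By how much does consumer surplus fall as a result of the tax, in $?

Consumer surplus falls by $151.04.

Before the tax: set 85 − 3p = 2p + 30 → p* = $11, q* = 52.
With the tax collected from buyers, demand (in seller-price terms) shifts: qd = 85 − 3(p + 8).
New equilibrium: buyers pay $14.2, producers receive $6.2, q = 42.4. (Wedge: pb − ps = 8.)
ΔCS is the trapezoid between Q = 42.4 and Q = 52 of height $3.2: ½ · (52 + 42.4) · 3.2 = $151.04.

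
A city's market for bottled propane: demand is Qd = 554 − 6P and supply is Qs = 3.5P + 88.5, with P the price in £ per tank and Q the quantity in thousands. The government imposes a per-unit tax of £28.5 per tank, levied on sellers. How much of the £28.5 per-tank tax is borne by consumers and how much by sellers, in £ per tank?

Consumers bear £10.5 per tank; sellers bear £18 per tank.

Before the tax: set 554 − 6P = 3.5P + 88.5 → P* = £49, Q* = 260.
With the tax collected from sellers, supply shifts: Qs = 3.5(P − 28.5) + 88.5.
Solving gives Q = 197 with consumers paying £59.5 and sellers receiving £31 (the £28.5 wedge).
Burden on consumers: £10.5; on sellers: £18. (They sum to £28.5.)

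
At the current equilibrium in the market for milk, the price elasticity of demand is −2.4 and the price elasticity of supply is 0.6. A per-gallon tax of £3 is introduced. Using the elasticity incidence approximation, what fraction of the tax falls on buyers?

Incidence ratio: buyers' share ≈ εs / (εs + |εd|) = 0.6 / (0.6 + 2.4) = 0.2.
Supply is the less elastic side, so buyers bear the smaller share.

Buyers' share ≈ 0.2.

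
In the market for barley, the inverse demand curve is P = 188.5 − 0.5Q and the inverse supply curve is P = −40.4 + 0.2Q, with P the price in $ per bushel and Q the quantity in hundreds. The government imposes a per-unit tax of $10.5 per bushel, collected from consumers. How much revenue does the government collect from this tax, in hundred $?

Rewrite in direct form: Qd = 377 − 2P and Qs = 5P + 202.
Before the tax: set 377 − 2P = 5P + 202 → P* = $25, Q* = 327.
With the tax collected from consumers, demand (in seller-price terms) shifts: Qd = 377 − 2(P + 10.5).
New equilibrium: consumers pay $32.5, suppliers receive $22, Q = 312. (Wedge: Pb − Ps = 10.5.)
Revenue = t · Q = 10.5 · 312 = $3276.

Tax revenue = $3276 hundred.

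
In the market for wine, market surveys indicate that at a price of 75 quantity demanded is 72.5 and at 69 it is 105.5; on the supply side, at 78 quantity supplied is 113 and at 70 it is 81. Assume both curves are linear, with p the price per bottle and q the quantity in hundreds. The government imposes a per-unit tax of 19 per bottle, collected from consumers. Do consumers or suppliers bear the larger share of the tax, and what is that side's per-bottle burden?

Demand slope: (105.5 − 72.5)/(69 − 75) = -5.5, so qd = 485 − 5.5p.
Supply slope: (81 − 113)/(70 − 78) = 4, so qs = 4p − 199.
Without the tax, 485 − 5.5p = 4p − 199 gives 9.5p = 684, so p* = 72 and q* = 89.
With the tax collected from consumers, demand (in seller-price terms) shifts: qd = 485 − 5.5(p + 19).
Solving gives q = 45 with consumers paying 80 and suppliers receiving 61 (the 19 wedge).
Per-bottle burden: consumers 8, suppliers 11.
Suppliers take the larger share because supply is less price-elastic here (demand slope 5.5 vs supply slope 4).
The less price-elastic side of the market bears the larger share of a per-unit tax.

Suppliers bear the larger share: 11 per bottle.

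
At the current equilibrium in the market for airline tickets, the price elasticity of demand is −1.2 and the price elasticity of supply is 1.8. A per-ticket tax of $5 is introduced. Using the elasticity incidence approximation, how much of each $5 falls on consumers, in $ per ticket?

Consumers bear ≈ $3 per ticket.

Incidence ratio: consumers' share ≈ εs / (εs + |εd|) = 1.8 / (1.8 + 1.2) = 0.6.
So consumers bear ≈ 0.6 × $5 = $3; sellers bear $2.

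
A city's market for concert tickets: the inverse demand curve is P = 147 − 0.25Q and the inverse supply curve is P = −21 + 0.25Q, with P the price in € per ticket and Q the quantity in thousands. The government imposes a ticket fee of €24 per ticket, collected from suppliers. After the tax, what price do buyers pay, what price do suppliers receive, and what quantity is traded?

Rewrite in direct form: Qd = 588 − 4P and Qs = 4P + 84.
Before the tax: set 588 − 4P = 4P + 84 → P* = €63, Q* = 336.
With the tax collected from suppliers, supply shifts: Qs = 4(P − 24) + 84.
New equilibrium: buyers pay €75, suppliers receive €51, Q = 288. (Wedge: Pb − Ps = 24.)
The less price-elastic side of the market bears the larger share of a per-unit tax.

Buyers pay €75; suppliers receive €51; quantity = 288.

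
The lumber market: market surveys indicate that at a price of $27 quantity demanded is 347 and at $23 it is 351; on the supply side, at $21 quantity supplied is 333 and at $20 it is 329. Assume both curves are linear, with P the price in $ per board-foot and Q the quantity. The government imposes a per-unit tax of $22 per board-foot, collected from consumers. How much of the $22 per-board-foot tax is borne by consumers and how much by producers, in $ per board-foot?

Demand slope: (351 − 347)/(23 − 27) = -1, so Qd = 374 − P.
Supply slope: (329 − 333)/(20 − 21) = 4, so Qs = 4P + 249.
Before the tax: set 374 − P = 4P + 249 → P* = $25, Q* = 349.
With the tax collected from consumers, demand (in seller-price terms) shifts: Qd = 374 − (P + 22).
New equilibrium: consumers pay $42.6, producers receive $20.6, Q = 331.4. (Wedge: Pb − Ps = 22.)
Burden on consumers: $17.6; on producers: $4.4. (They sum to $22.)

Consumers bear $17.6 per board-foot; producers bear $4.4 per board-foot.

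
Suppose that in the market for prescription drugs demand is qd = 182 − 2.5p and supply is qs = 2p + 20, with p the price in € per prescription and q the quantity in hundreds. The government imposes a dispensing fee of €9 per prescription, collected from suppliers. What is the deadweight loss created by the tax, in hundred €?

Before the tax: set 182 − 2.5p = 2p + 20 → p* = €36, q* = 92.
With the tax collected from suppliers, supply shifts: qs = 2(p − 9) + 20.
New equilibrium: consumers pay €40, suppliers receive €31, q = 82. (Wedge: pb − ps = 9.)
Quantity falls by |ΔQ| = |92 − 82| = 10.
DWL = ½ · t · |ΔQ| = ½ · 9 · 10 = €45.

Deadweight loss = €45 hundred.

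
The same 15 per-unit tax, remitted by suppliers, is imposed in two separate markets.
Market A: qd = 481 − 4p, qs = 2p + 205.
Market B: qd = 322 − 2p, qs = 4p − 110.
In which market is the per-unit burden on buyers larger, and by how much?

Market A: pre-tax p* = 46, q* = 297; post-tax q = 277; per-unit burden on buyers = 5.
Market B: pre-tax p* = 72, q* = 178; post-tax q = 158; per-unit burden on buyers = 10.
Difference: 5 vs 10 → market B is larger by 5.

Market B, by 5.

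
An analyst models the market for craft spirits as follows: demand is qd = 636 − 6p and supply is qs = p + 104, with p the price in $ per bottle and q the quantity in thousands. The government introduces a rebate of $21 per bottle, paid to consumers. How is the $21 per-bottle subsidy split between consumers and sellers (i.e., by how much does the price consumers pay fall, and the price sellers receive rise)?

Consumers gain $3 per bottle; sellers gain $18 per bottle.

Without the subsidy, 636 − 6p = p + 104 gives 7p = 532, so p* = $76 and q* = 180.
With a per-unit subsidy paid to consumers, each effectively pays p − 21, so demand becomes qd = 636 − 6(p − 21).
Solving gives q = 198 with consumers paying $73 and sellers receiving $94 (the $21 wedge).
Gain to consumers: $3; to sellers: $18. (They sum to $21.)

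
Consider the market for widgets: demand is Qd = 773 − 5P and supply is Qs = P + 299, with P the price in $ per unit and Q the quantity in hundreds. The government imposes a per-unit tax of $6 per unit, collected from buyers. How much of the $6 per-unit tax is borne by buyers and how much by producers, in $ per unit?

Without the tax, 773 − 5P = P + 299 gives 6P = 474, so P* = $79 and Q* = 378.
With the tax collected from buyers, demand (in seller-price terms) shifts: Qd = 773 − 5(P + 6).
Solving gives Q = 373 with buyers paying $80 and producers receiving $74 (the $6 wedge).
Burden on buyers: $1; on producers: $5. (They sum to $6.)
The less price-elastic side of the market bears the larger share of a per-unit tax.

Buyers bear $1 per unit; producers bear $5 per unit.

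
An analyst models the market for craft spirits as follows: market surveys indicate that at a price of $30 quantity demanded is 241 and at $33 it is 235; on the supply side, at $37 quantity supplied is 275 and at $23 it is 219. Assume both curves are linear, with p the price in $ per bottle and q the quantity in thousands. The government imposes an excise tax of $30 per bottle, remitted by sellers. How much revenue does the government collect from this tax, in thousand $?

Tax revenue = $6090 thousand.

Demand slope: (235 − 241)/(33 − 30) = -2, so qd = 301 − 2p.
Supply slope: (219 − 275)/(23 − 37) = 4, so qs = 4p + 127.
Before the tax: set 301 − 2p = 4p + 127 → p* = $29, q* = 243.
With the tax collected from sellers, supply shifts: qs = 4(p − 30) + 127.
New equilibrium: buyers pay $49, sellers receive $19, q = 203. (Wedge: pb − ps = 30.)
Revenue = t · Q = 30 · 203 = $6090.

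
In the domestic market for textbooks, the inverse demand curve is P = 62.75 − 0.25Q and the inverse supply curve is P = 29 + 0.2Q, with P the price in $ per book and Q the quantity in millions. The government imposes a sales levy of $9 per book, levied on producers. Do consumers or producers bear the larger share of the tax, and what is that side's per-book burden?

Consumers bear the larger share: $5 per book.

Rewrite in direct form: Qd = 251 − 4P and Qs = 5P − 145.
Before the tax: set 251 − 4P = 5P − 145 → P* = $44, Q* = 75.
With the tax collected from producers, supply shifts: Qs = 5(P − 9) − 145.
New equilibrium: consumers pay $49, producers receive $40, Q = 55. (Wedge: Pb − Ps = 9.)
Per-book burden: consumers $5, producers $4.
Consumers take the larger share because demand is less price-elastic here (demand slope 4 vs supply slope 5).
The less price-elastic side of the market bears the larger share of a per-unit tax.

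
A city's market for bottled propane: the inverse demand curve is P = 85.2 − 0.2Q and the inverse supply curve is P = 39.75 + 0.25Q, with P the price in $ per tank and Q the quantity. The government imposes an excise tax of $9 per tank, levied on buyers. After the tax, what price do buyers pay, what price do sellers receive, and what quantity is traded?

Buyers pay $69; sellers receive $60; quantity = 81.

Inverting to Q(P) form: Qd = 426 − 5P; Qs = 4P − 159.
Before the tax: set 426 − 5P = 4P − 159 → P* = $65, Q* = 101.
With the tax collected from buyers, demand (in seller-price terms) shifts: Qd = 426 − 5(P + 9).
Solving gives Q = 81 with buyers paying $69 and sellers receiving $60 (the $9 wedge).
The less price-elastic side of the market bears the larger share of a per-unit tax.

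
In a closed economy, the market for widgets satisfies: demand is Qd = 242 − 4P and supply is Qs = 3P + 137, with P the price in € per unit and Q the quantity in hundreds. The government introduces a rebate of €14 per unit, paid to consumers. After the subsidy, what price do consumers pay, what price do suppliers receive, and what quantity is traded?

Consumers pay €9; suppliers receive €23; quantity = 206.

Without the subsidy, 242 − 4P = 3P + 137 gives 7P = 105, so P* = €15 and Q* = 182.
With a per-unit subsidy paid to consumers, each effectively pays P − 14, so demand becomes Qd = 242 − 4(P − 14).
New equilibrium: consumers pay €9, suppliers receive €23, Q = 206. (Wedge: Pb − Ps = −14.)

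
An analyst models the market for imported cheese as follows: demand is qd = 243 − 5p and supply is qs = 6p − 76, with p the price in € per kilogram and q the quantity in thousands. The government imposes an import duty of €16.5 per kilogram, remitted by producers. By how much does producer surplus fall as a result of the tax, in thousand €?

Producer surplus falls by €566.25 thousand.

Without the tax, 243 − 5p = 6p − 76 gives 11p = 319, so p* = €29 and q* = 98.
With the tax collected from producers, supply shifts: qs = 6(p − 16.5) − 76.
New equilibrium: buyers pay €38, producers receive €21.5, q = 53. (Wedge: pb − ps = 16.5.)
ΔPS is the trapezoid between Q = 53 and Q = 98 of height €7.5: ½ · (98 + 53) · 7.5 = €566.25.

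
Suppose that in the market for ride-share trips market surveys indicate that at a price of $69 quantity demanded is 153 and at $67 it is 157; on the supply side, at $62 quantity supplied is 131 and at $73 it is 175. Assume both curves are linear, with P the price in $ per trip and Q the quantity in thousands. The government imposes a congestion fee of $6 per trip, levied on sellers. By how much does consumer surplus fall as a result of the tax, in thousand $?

Demand slope: (157 − 153)/(67 − 69) = -2, so Qd = 291 − 2P.
Supply slope: (175 − 131)/(73 − 62) = 4, so Qs = 4P − 117.
Before the tax: set 291 − 2P = 4P − 117 → P* = $68, Q* = 155.
With the tax collected from sellers, supply shifts: Qs = 4(P − 6) − 117.
Solving gives Q = 147 with consumers paying $72 and sellers receiving $66 (the $6 wedge).
ΔCS is the trapezoid between Q = 147 and Q = 155 of height $4: ½ · (155 + 147) · 4 = $604.

Consumer surplus falls by $604 thousand.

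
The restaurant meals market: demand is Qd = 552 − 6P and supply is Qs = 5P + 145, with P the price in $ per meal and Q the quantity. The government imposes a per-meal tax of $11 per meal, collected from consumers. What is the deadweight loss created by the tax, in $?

Before the tax: set 552 − 6P = 5P + 145 → P* = $37, Q* = 330.
With the tax collected from consumers, demand (in seller-price terms) shifts: Qd = 552 − 6(P + 11).
New equilibrium: consumers pay $42, suppliers receive $31, Q = 300. (Wedge: Pb − Ps = 11.)
Quantity falls by |ΔQ| = |330 − 300| = 30.
DWL = ½ · t · |ΔQ| = ½ · 11 · 30 = $165.

Deadweight loss = $165.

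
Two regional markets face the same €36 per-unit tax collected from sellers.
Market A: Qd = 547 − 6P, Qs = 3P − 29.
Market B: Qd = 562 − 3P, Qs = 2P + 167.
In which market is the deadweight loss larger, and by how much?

Market A, by €518.4.

Market A: pre-tax P* = €64, Q* = 163; post-tax Q = 91; deadweight loss = €1296.
Market B: pre-tax P* = €79, Q* = 325; post-tax Q = 281.8; deadweight loss = €777.6.
Difference: €1296 vs €777.6 → market A is larger by €518.4.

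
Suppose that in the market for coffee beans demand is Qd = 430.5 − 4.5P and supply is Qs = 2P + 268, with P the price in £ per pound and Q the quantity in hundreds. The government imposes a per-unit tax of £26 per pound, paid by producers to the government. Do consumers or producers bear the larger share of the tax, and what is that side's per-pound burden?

Before the tax: set 430.5 − 4.5P = 2P + 268 → P* = £25, Q* = 318.
With the tax collected from producers, supply shifts: Qs = 2(P − 26) + 268.
Solving gives Q = 282 with consumers paying £33 and producers receiving £7 (the £26 wedge).
Per-pound burden: consumers £8, producers £18.
Producers take the larger share because supply is less price-elastic here (demand slope 4.5 vs supply slope 2).
The less price-elastic side of the market bears the larger share of a per-unit tax.

Producers bear the larger share: £18 per pound.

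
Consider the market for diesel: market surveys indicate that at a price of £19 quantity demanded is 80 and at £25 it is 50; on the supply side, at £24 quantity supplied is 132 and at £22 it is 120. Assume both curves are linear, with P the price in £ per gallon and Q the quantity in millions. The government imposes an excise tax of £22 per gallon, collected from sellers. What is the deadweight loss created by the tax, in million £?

Demand slope: (50 − 80)/(25 − 19) = -5, so Qd = 175 − 5P.
Supply slope: (120 − 132)/(22 − 24) = 6, so Qs = 6P − 12.
Before the tax: set 175 − 5P = 6P − 12 → P* = £17, Q* = 90.
With the tax collected from sellers, supply shifts: Qs = 6(P − 22) − 12.
Solving gives Q = 30 with buyers paying £29 and sellers receiving £7 (the £22 wedge).
Quantity falls by |ΔQ| = |90 − 30| = 60.
DWL = ½ · t · |ΔQ| = ½ · 22 · 60 = £660.

Deadweight loss = £660 million.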